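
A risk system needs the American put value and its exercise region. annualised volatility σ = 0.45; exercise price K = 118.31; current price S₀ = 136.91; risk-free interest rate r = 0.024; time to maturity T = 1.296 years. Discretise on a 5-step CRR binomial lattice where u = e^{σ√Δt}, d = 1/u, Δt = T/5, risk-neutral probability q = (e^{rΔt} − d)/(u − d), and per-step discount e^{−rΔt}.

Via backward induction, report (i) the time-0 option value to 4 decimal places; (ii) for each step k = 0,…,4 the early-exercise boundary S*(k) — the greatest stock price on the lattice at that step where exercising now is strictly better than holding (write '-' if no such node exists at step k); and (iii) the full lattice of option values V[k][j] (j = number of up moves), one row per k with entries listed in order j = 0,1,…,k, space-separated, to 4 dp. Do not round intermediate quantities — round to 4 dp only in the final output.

price = 16.4342
boundary = - - - 68.8559 86.5843
tree:
16.4342
24.5266 7.0231
35.5354 11.7535 1.4866
49.4541 19.4482 2.7522 0.0000
63.5526 31.7257 5.0951 0.0000 0.0000
74.7643 49.4541 9.4327 0.0000 0.0000 0.0000

Δt=0.25920, u=1.25747, d=0.79525, q=0.45647, disc=e^(-rΔt)=0.99380
k=5 terminal: V=max(K-S,0) → 74.7643 49.4541 9.4327 0.0000 0.0000 0.0000
k=4: j=0 S=54.7574 intr=63.5526 cont=62.8189 V=63.5526[EX]; j=1 S=86.5843 intr=31.7257 cont=30.9920 V=31.7257[EX]; j=2 S=136.9100 intr=0.0000 cont=5.0951 V=5.0951[hold]; j=3 S=216.4867 intr=0.0000 cont=0.0000 V=0.0000[hold]; j=4 S=342.3160 intr=0.0000 cont=0.0000 V=0.0000[hold]  S*(4)=86.5843
k=3: j=0 S=68.8559 intr=49.4541 cont=48.7204 V=49.4541[EX]; j=1 S=108.8773 intr=9.4327 cont=19.4482 V=19.4482[hold]; j=2 S=172.1604 intr=0.0000 cont=2.7522 V=2.7522[hold]; j=3 S=272.2257 intr=0.0000 cont=0.0000 V=0.0000[hold]  S*(3)=68.8559
k=2: j=0 S=86.5843 intr=31.7257 cont=35.5354 V=35.5354[hold]; j=1 S=136.9100 intr=0.0000 cont=11.7535 V=11.7535[hold]; j=2 S=216.4867 intr=0.0000 cont=1.4866 V=1.4866[hold]  S*(2)=-
k=1: j=0 S=108.8773 intr=9.4327 cont=24.5266 V=24.5266[hold]; j=1 S=172.1604 intr=0.0000 cont=7.0231 V=7.0231[hold]  S*(1)=-
k=0: j=0 S=136.9100 intr=0.0000 cont=16.4342 V=16.4342[hold]  S*(0)=-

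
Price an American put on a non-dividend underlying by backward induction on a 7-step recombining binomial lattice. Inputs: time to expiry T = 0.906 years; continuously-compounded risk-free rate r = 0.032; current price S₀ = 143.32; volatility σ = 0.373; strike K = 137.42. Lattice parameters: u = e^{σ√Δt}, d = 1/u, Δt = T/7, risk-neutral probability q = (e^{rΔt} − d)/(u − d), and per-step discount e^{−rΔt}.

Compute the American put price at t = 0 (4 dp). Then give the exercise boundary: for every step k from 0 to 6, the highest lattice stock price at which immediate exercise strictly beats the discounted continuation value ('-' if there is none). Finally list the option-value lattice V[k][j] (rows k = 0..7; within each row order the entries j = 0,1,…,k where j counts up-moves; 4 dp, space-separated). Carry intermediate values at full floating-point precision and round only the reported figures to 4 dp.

price = 15.8966
boundary = - - - - 83.7901 95.8234 109.5847
tree:
15.8966
22.7105 8.7083
31.4480 13.5131 3.6180
41.9674 20.4100 6.2151 0.8572
53.6299 29.7914 10.5006 1.6615 0.0000
64.1520 41.5966 17.3569 3.2203 0.0000 0.0000
73.3528 53.6299 27.8353 6.2417 0.0000 0.0000 0.0000
81.3982 64.1520 41.5966 12.0977 0.0000 0.0000 0.0000 0.0000

Δt=0.12943  u=1.14361  d=0.87442  q=0.48192  discount=0.99587
step 7 (expiry): payoffs max(K−S,0) = 81.3982 64.1520 41.5966 12.0977 0.0000 0.0000 0.0000 0.0000
step 6: (k=6,j=0): S=64.0672, (K−S)⁺=73.3528, hold=72.7848 ⇒ V=73.3528 exercise | (k=6,j=1): S=83.7901, (K−S)⁺=53.6299, hold=53.0619 ⇒ V=53.6299 exercise | (k=6,j=2): S=109.5847, (K−S)⁺=27.8353, hold=27.2673 ⇒ V=27.8353 exercise | (k=6,j=3): S=143.3200, (K−S)⁺=0.0000, hold=6.2417 ⇒ V=6.2417 continue | (k=6,j=4): S=187.4406, (K−S)⁺=0.0000, hold=0.0000 ⇒ V=0.0000 continue | (k=6,j=5): S=245.1437, (K−S)⁺=0.0000, hold=0.0000 ⇒ V=0.0000 continue | (k=6,j=6): S=320.6105, (K−S)⁺=0.0000, hold=0.0000 ⇒ V=0.0000 continue  boundary S*=109.5847
step 5: (k=5,j=0): S=73.2680, (K−S)⁺=64.1520, hold=63.5840 ⇒ V=64.1520 exercise | (k=5,j=1): S=95.8234, (K−S)⁺=41.5966, hold=41.0287 ⇒ V=41.5966 exercise | (k=5,j=2): S=125.3223, (K−S)⁺=12.0977, hold=17.3569 ⇒ V=17.3569 continue | (k=5,j=3): S=163.9024, (K−S)⁺=0.0000, hold=3.2203 ⇒ V=3.2203 continue | (k=5,j=4): S=214.3593, (K−S)⁺=0.0000, hold=0.0000 ⇒ V=0.0000 continue | (k=5,j=5): S=280.3491, (K−S)⁺=0.0000, hold=0.0000 ⇒ V=0.0000 continue  boundary S*=95.8234
step 4: (k=4,j=0): S=83.7901, (K−S)⁺=53.6299, hold=53.0619 ⇒ V=53.6299 exercise | (k=4,j=1): S=109.5847, (K−S)⁺=27.8353, hold=29.7914 ⇒ V=29.7914 continue | (k=4,j=2): S=143.3200, (K−S)⁺=0.0000, hold=10.5006 ⇒ V=10.5006 continue | (k=4,j=3): S=187.4406, (K−S)⁺=0.0000, hold=1.6615 ⇒ V=1.6615 continue | (k=4,j=4): S=245.1437, (K−S)⁺=0.0000, hold=0.0000 ⇒ V=0.0000 continue  boundary S*=83.7901
step 3: (k=3,j=0): S=95.8234, (K−S)⁺=41.5966, hold=41.9674 ⇒ V=41.9674 continue | (k=3,j=1): S=125.3223, (K−S)⁺=12.0977, hold=20.4100 ⇒ V=20.4100 continue | (k=3,j=2): S=163.9024, (K−S)⁺=0.0000, hold=6.2151 ⇒ V=6.2151 continue | (k=3,j=3): S=214.3593, (K−S)⁺=0.0000, hold=0.8572 ⇒ V=0.8572 continue  boundary S*=-
step 2: (k=2,j=0): S=109.5847, (K−S)⁺=27.8353, hold=31.4480 ⇒ V=31.4480 continue | (k=2,j=1): S=143.3200, (K−S)⁺=0.0000, hold=13.5131 ⇒ V=13.5131 continue | (k=2,j=2): S=187.4406, (K−S)⁺=0.0000, hold=3.6180 ⇒ V=3.6180 continue  boundary S*=-
step 1: (k=1,j=0): S=125.3223, (K−S)⁺=12.0977, hold=22.7105 ⇒ V=22.7105 continue | (k=1,j=1): S=163.9024, (K−S)⁺=0.0000, hold=8.7083 ⇒ V=8.7083 continue  boundary S*=-
step 0: (k=0,j=0): S=143.3200, (K−S)⁺=0.0000, hold=15.8966 ⇒ V=15.8966 continue  boundary S*=-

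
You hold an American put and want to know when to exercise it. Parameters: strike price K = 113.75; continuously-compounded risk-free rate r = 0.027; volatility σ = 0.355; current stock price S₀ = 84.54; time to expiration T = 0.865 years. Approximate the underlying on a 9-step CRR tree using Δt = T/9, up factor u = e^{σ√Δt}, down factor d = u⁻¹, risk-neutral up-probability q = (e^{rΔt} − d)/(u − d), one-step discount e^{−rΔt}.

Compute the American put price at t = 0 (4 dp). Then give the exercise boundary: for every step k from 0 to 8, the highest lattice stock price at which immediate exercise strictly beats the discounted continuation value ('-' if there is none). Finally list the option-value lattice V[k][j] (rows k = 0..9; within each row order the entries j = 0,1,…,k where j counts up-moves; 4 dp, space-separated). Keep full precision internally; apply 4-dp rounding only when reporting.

price = 31.0292
boundary = - - 67.8373 75.7295 67.8373 75.7295 84.5400 75.7295 84.5400
tree:
31.0292
38.2864 23.4678
45.9127 30.3709 16.2428
52.9825 38.0205 22.3881 9.7862
59.3154 45.9127 29.7727 14.6446 4.6651
64.9884 52.9825 38.0205 21.1498 7.7960 1.3562
70.0702 59.3154 45.9127 29.2100 12.6804 2.6367 0.0000
74.6223 64.9884 52.9825 38.0205 19.8385 5.1260 0.0000 0.0000
78.7001 70.0702 59.3154 45.9127 29.2100 9.9657 0.0000 0.0000 0.0000
82.3528 74.6223 64.9884 52.9825 38.0205 19.3745 0.0000 0.0000 0.0000 0.0000

params: Δt=0.09611 u=1.11634 d=0.89578 q=0.48429 e^(-rΔt)=0.99741
t_9 payoffs: 82.3528 74.6223 64.9884 52.9825 38.0205 19.3745 0.0000 0.0000 0.0000 0.0000
t_8: node(8,0) S=35.0499 payoff=78.7001 vs cont=78.4053 → 78.7001 [stop]  node(8,1) S=43.6798 payoff=70.0702 vs cont=69.7754 → 70.0702 [stop]  node(8,2) S=54.4346 payoff=59.3154 vs cont=59.0206 → 59.3154 [stop]  node(8,3) S=67.8373 payoff=45.9127 vs cont=45.6179 → 45.9127 [stop]  node(8,4) S=84.5400 payoff=29.2100 vs cont=28.9152 → 29.2100 [stop]  node(8,5) S=105.3552 payoff=8.3948 vs cont=9.9657 → 9.9657 [wait]  node(8,6) S=131.2955 payoff=0.0000 vs cont=0.0000 → 0.0000 [wait]  node(8,7) S=163.6227 payoff=0.0000 vs cont=0.0000 → 0.0000 [wait]  node(8,8) S=203.9094 payoff=0.0000 vs cont=0.0000 → 0.0000 [wait]  ⇒ S*(8)=84.5400
t_7: node(7,0) S=39.1277 payoff=74.6223 vs cont=74.3275 → 74.6223 [stop]  node(7,1) S=48.7616 payoff=64.9884 vs cont=64.6936 → 64.9884 [stop]  node(7,2) S=60.7675 payoff=52.9825 vs cont=52.6877 → 52.9825 [stop]  node(7,3) S=75.7295 payoff=38.0205 vs cont=37.7257 → 38.0205 [stop]  node(7,4) S=94.3755 payoff=19.3745 vs cont=19.8385 → 19.8385 [wait]  node(7,5) S=117.6123 payoff=0.0000 vs cont=5.1260 → 5.1260 [wait]  node(7,6) S=146.5705 payoff=0.0000 vs cont=0.0000 → 0.0000 [wait]  node(7,7) S=182.6587 payoff=0.0000 vs cont=0.0000 → 0.0000 [wait]  ⇒ S*(7)=75.7295
t_6: node(6,0) S=43.6798 payoff=70.0702 vs cont=69.7754 → 70.0702 [stop]  node(6,1) S=54.4346 payoff=59.3154 vs cont=59.0206 → 59.3154 [stop]  node(6,2) S=67.8373 payoff=45.9127 vs cont=45.6179 → 45.9127 [stop]  node(6,3) S=84.5400 payoff=29.2100 vs cont=29.1393 → 29.2100 [stop]  node(6,4) S=105.3552 payoff=8.3948 vs cont=12.6804 → 12.6804 [wait]  node(6,5) S=131.2955 payoff=0.0000 vs cont=2.6367 → 2.6367 [wait]  node(6,6) S=163.6227 payoff=0.0000 vs cont=0.0000 → 0.0000 [wait]  ⇒ S*(6)=84.5400
t_5: node(5,0) S=48.7616 payoff=64.9884 vs cont=64.6936 → 64.9884 [stop]  node(5,1) S=60.7675 payoff=52.9825 vs cont=52.6877 → 52.9825 [stop]  node(5,2) S=75.7295 payoff=38.0205 vs cont=37.7257 → 38.0205 [stop]  node(5,3) S=94.3755 payoff=19.3745 vs cont=21.1498 → 21.1498 [wait]  node(5,4) S=117.6123 payoff=0.0000 vs cont=7.7960 → 7.7960 [wait]  node(5,5) S=146.5705 payoff=0.0000 vs cont=1.3562 → 1.3562 [wait]  ⇒ S*(5)=75.7295
t_4: node(4,0) S=54.4346 payoff=59.3154 vs cont=59.0206 → 59.3154 [stop]  node(4,1) S=67.8373 payoff=45.9127 vs cont=45.6179 → 45.9127 [stop]  node(4,2) S=84.5400 payoff=29.2100 vs cont=29.7727 → 29.7727 [wait]  node(4,3) S=105.3552 payoff=8.3948 vs cont=14.6446 → 14.6446 [wait]  node(4,4) S=131.2955 payoff=0.0000 vs cont=4.6651 → 4.6651 [wait]  ⇒ S*(4)=67.8373
t_3: node(3,0) S=60.7675 payoff=52.9825 vs cont=52.6877 → 52.9825 [stop]  node(3,1) S=75.7295 payoff=38.0205 vs cont=37.9975 → 38.0205 [stop]  node(3,2) S=94.3755 payoff=19.3745 vs cont=22.3881 → 22.3881 [wait]  node(3,3) S=117.6123 payoff=0.0000 vs cont=9.7862 → 9.7862 [wait]  ⇒ S*(3)=75.7295
t_2: node(2,0) S=67.8373 payoff=45.9127 vs cont=45.6179 → 45.9127 [stop]  node(2,1) S=84.5400 payoff=29.2100 vs cont=30.3709 → 30.3709 [wait]  node(2,2) S=105.3552 payoff=8.3948 vs cont=16.2428 → 16.2428 [wait]  ⇒ S*(2)=67.8373
t_1: node(1,0) S=75.7295 payoff=38.0205 vs cont=38.2864 → 38.2864 [wait]  node(1,1) S=94.3755 payoff=19.3745 vs cont=23.4678 → 23.4678 [wait]  ⇒ S*(1)=-
t_0: node(0,0) S=84.5400 payoff=29.2100 vs cont=31.0292 → 31.0292 [wait]  ⇒ S*(0)=-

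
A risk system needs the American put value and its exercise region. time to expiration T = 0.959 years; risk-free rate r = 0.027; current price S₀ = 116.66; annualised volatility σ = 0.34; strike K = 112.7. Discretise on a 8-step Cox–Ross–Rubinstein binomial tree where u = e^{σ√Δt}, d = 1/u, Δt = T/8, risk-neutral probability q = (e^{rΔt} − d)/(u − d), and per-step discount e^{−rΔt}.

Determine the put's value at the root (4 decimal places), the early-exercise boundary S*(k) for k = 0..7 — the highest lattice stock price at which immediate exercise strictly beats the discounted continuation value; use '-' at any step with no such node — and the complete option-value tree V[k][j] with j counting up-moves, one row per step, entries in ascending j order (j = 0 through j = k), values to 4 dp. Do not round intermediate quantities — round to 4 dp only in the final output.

params: Δt=0.11987 u=1.12493 d=0.88895 q=0.48434 e^(-rΔt)=0.99677
t_8 payoffs: 67.2088 55.1327 39.8508 20.5122 0.0000 0.0000 0.0000 0.0000 0.0000
t_7: node(7,0) S=51.1743 payoff=61.5257 vs cont=61.1615 → 61.5257 [stop]  node(7,1) S=64.7590 payoff=47.9410 vs cont=47.5768 → 47.9410 [stop]  node(7,2) S=81.9500 payoff=30.7500 vs cont=30.3858 → 30.7500 [stop]  node(7,3) S=103.7045 payoff=8.9955 vs cont=10.5431 → 10.5431 [wait]  node(7,4) S=131.2340 payoff=0.0000 vs cont=0.0000 → 0.0000 [wait]  node(7,5) S=166.0714 payoff=0.0000 vs cont=0.0000 → 0.0000 [wait]  node(7,6) S=210.1569 payoff=0.0000 vs cont=0.0000 → 0.0000 [wait]  node(7,7) S=265.9452 payoff=0.0000 vs cont=0.0000 → 0.0000 [wait]  ⇒ S*(7)=81.9500
t_6: node(6,0) S=57.5673 payoff=55.1327 vs cont=54.7685 → 55.1327 [stop]  node(6,1) S=72.8492 payoff=39.8508 vs cont=39.4866 → 39.8508 [stop]  node(6,2) S=92.1878 payoff=20.5122 vs cont=20.8952 → 20.8952 [wait]  node(6,3) S=116.6600 payoff=0.0000 vs cont=5.4191 → 5.4191 [wait]  node(6,4) S=147.6286 payoff=0.0000 vs cont=0.0000 → 0.0000 [wait]  node(6,5) S=186.8182 payoff=0.0000 vs cont=0.0000 → 0.0000 [wait]  node(6,6) S=236.4111 payoff=0.0000 vs cont=0.0000 → 0.0000 [wait]  ⇒ S*(6)=72.8492
t_5: node(5,0) S=64.7590 payoff=47.9410 vs cont=47.5768 → 47.9410 [stop]  node(5,1) S=81.9500 payoff=30.7500 vs cont=30.5707 → 30.7500 [stop]  node(5,2) S=103.7045 payoff=8.9955 vs cont=13.3562 → 13.3562 [wait]  node(5,3) S=131.2340 payoff=0.0000 vs cont=2.7854 → 2.7854 [wait]  node(5,4) S=166.0714 payoff=0.0000 vs cont=0.0000 → 0.0000 [wait]  node(5,5) S=210.1569 payoff=0.0000 vs cont=0.0000 → 0.0000 [wait]  ⇒ S*(5)=81.9500
t_4: node(4,0) S=72.8492 payoff=39.8508 vs cont=39.4866 → 39.8508 [stop]  node(4,1) S=92.1878 payoff=20.5122 vs cont=22.2533 → 22.2533 [wait]  node(4,2) S=116.6600 payoff=0.0000 vs cont=8.2097 → 8.2097 [wait]  node(4,3) S=147.6286 payoff=0.0000 vs cont=1.4316 → 1.4316 [wait]  node(4,4) S=186.8182 payoff=0.0000 vs cont=0.0000 → 0.0000 [wait]  ⇒ S*(4)=72.8492
t_3: node(3,0) S=81.9500 payoff=30.7500 vs cont=31.2264 → 31.2264 [wait]  node(3,1) S=103.7045 payoff=8.9955 vs cont=15.4014 → 15.4014 [wait]  node(3,2) S=131.2340 payoff=0.0000 vs cont=4.9109 → 4.9109 [wait]  node(3,3) S=166.0714 payoff=0.0000 vs cont=0.7359 → 0.7359 [wait]  ⇒ S*(3)=-
t_2: node(2,0) S=92.1878 payoff=20.5122 vs cont=23.4855 → 23.4855 [wait]  node(2,1) S=116.6600 payoff=0.0000 vs cont=10.2871 → 10.2871 [wait]  node(2,2) S=147.6286 payoff=0.0000 vs cont=2.8794 → 2.8794 [wait]  ⇒ S*(2)=-
t_1: node(1,0) S=103.7045 payoff=8.9955 vs cont=17.0377 → 17.0377 [wait]  node(1,1) S=131.2340 payoff=0.0000 vs cont=6.6776 → 6.6776 [wait]  ⇒ S*(1)=-
t_0: node(0,0) S=116.6600 payoff=0.0000 vs cont=11.9810 → 11.9810 [wait]  ⇒ S*(0)=-

price = 11.9810
boundary = - - - - 72.8492 81.9500 72.8492 81.9500
tree:
11.9810
17.0377 6.6776
23.4855 10.2871 2.8794
31.2264 15.4014 4.9109 0.7359
39.8508 22.2533 8.2097 1.4316 0.0000
47.9410 30.7500 13.3562 2.7854 0.0000 0.0000
55.1327 39.8508 20.8952 5.4191 0.0000 0.0000 0.0000
61.5257 47.9410 30.7500 10.5431 0.0000 0.0000 0.0000 0.0000
67.2088 55.1327 39.8508 20.5122 0.0000 0.0000 0.0000 0.0000 0.0000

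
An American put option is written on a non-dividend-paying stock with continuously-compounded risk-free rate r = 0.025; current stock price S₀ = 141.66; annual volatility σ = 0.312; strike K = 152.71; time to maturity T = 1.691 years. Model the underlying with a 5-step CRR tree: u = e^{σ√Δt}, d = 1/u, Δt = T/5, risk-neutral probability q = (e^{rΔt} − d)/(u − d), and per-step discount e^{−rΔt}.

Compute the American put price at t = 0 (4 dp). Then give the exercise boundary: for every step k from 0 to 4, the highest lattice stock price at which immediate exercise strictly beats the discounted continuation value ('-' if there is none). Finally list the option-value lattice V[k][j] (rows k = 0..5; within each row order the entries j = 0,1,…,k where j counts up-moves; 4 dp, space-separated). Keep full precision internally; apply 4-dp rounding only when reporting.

params: Δt=0.33820 u=1.19895 d=0.83407 q=0.47803 e^(-rΔt)=0.99158
t_5 payoffs: 95.5295 70.5146 34.5563 0.0000 0.0000 0.0000
t_4: node(4,0) S=68.5563 payoff=84.1537 vs cont=82.8679 → 84.1537 [stop]  node(4,1) S=98.5479 payoff=54.1621 vs cont=52.8764 → 54.1621 [stop]  node(4,2) S=141.6600 payoff=11.0500 vs cont=17.8854 → 17.8854 [wait]  node(4,3) S=203.6325 payoff=0.0000 vs cont=0.0000 → 0.0000 [wait]  node(4,4) S=292.7163 payoff=0.0000 vs cont=0.0000 → 0.0000 [wait]  ⇒ S*(4)=98.5479
t_3: node(3,0) S=82.1954 payoff=70.5146 vs cont=69.2289 → 70.5146 [stop]  node(3,1) S=118.1537 payoff=34.5563 vs cont=36.5106 → 36.5106 [wait]  node(3,2) S=169.8428 payoff=0.0000 vs cont=9.2570 → 9.2570 [wait]  node(3,3) S=244.1445 payoff=0.0000 vs cont=0.0000 → 0.0000 [wait]  ⇒ S*(3)=82.1954
t_2: node(2,0) S=98.5479 payoff=54.1621 vs cont=53.8027 → 54.1621 [stop]  node(2,1) S=141.6600 payoff=11.0500 vs cont=23.2848 → 23.2848 [wait]  node(2,2) S=203.6325 payoff=0.0000 vs cont=4.7911 → 4.7911 [wait]  ⇒ S*(2)=98.5479
t_1: node(1,0) S=118.1537 payoff=34.5563 vs cont=39.0700 → 39.0700 [wait]  node(1,1) S=169.8428 payoff=0.0000 vs cont=14.3226 → 14.3226 [wait]  ⇒ S*(1)=-
t_0: node(0,0) S=141.6600 payoff=11.0500 vs cont=27.0105 → 27.0105 [wait]  ⇒ S*(0)=-

price = 27.0105
boundary = - - 98.5479 82.1954 98.5479
tree:
27.0105
39.0700 14.3226
54.1621 23.2848 4.7911
70.5146 36.5106 9.2570 0.0000
84.1537 54.1621 17.8854 0.0000 0.0000
95.5295 70.5146 34.5563 0.0000 0.0000 0.0000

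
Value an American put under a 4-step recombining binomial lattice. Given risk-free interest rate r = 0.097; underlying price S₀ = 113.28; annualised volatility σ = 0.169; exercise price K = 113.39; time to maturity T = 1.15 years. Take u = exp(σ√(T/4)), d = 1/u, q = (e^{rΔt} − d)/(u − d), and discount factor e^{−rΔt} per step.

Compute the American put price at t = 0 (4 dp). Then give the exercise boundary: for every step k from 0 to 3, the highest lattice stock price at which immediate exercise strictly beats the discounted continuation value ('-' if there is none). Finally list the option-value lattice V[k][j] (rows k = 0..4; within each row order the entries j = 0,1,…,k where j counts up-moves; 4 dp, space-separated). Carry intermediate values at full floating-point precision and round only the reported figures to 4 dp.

price = 4.3282
boundary = - 103.4664 94.5029 103.4664
tree:
4.3282
9.9236 1.2800
18.8871 3.5641 0.0140
27.0741 9.9236 0.0392 0.0000
34.5518 18.8871 0.1100 0.0000 0.0000

params: Δt=0.28750 u=1.09485 d=0.91337 q=0.63319 e^(-rΔt)=0.97250
t_4 payoffs: 34.5518 18.8871 0.1100 0.0000 0.0000
t_3: node(3,0) S=86.3159 payoff=27.0741 vs cont=23.9556 → 27.0741 [stop]  node(3,1) S=103.4664 payoff=9.9236 vs cont=6.8052 → 9.9236 [stop]  node(3,2) S=124.0245 payoff=0.0000 vs cont=0.0392 → 0.0392 [wait]  node(3,3) S=148.6673 payoff=0.0000 vs cont=0.0000 → 0.0000 [wait]  ⇒ S*(3)=103.4664
t_2: node(2,0) S=94.5029 payoff=18.8871 vs cont=15.7686 → 18.8871 [stop]  node(2,1) S=113.2800 payoff=0.1100 vs cont=3.5641 → 3.5641 [wait]  node(2,2) S=135.7880 payoff=0.0000 vs cont=0.0140 → 0.0140 [wait]  ⇒ S*(2)=94.5029
t_1: node(1,0) S=103.4664 payoff=9.9236 vs cont=8.9321 → 9.9236 [stop]  node(1,1) S=124.0245 payoff=0.0000 vs cont=1.2800 → 1.2800 [wait]  ⇒ S*(1)=103.4664
t_0: node(0,0) S=113.2800 payoff=0.1100 vs cont=4.3282 → 4.3282 [wait]  ⇒ S*(0)=-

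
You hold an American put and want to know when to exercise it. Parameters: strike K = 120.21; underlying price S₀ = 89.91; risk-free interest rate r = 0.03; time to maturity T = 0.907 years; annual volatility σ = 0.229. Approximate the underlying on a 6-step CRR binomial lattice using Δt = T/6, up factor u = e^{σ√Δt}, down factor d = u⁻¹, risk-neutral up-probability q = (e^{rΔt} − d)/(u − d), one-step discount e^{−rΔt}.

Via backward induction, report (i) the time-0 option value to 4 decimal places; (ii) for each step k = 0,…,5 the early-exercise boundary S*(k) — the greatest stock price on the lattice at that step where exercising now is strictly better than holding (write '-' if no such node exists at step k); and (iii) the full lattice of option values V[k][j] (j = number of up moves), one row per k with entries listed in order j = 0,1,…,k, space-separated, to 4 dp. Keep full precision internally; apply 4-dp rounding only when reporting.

price = 30.3000
boundary = 89.9100 82.2508 89.9100 82.2508 89.9100 98.2824
tree:
30.3000
37.9592 22.5652
44.9659 30.3000 15.1341
51.3757 37.9592 22.0012 8.4922
57.2395 44.9659 30.3000 14.0083 3.1241
62.6037 51.3757 37.9592 21.9276 6.3176 0.0000
67.5110 57.2395 44.9659 30.3000 12.7756 0.0000 0.0000

Δt=0.15117, u=1.09312, d=0.91481, q=0.50325, disc=e^(-rΔt)=0.99548
k=6 terminal: V=max(K-S,0) → 67.5110 57.2395 44.9659 30.3000 12.7756 0.0000 0.0000
k=5: j=0 S=57.6063 intr=62.6037 cont=62.0598 V=62.6037[EX]; j=1 S=68.8343 intr=51.3757 cont=50.8318 V=51.3757[EX]; j=2 S=82.2508 intr=37.9592 cont=37.4152 V=37.9592[EX]; j=3 S=98.2824 intr=21.9276 cont=21.3837 V=21.9276[EX]; j=4 S=117.4386 intr=2.7714 cont=6.3176 V=6.3176[hold]; j=5 S=140.3286 intr=0.0000 cont=0.0000 V=0.0000[hold]  S*(5)=98.2824
k=4: j=0 S=62.9705 intr=57.2395 cont=56.6955 V=57.2395[EX]; j=1 S=75.2441 intr=44.9659 cont=44.4219 V=44.9659[EX]; j=2 S=89.9100 intr=30.3000 cont=29.7561 V=30.3000[EX]; j=3 S=107.4344 intr=12.7756 cont=14.0083 V=14.0083[hold]; j=4 S=128.3745 intr=0.0000 cont=3.1241 V=3.1241[hold]  S*(4)=89.9100
k=3: j=0 S=68.8343 intr=51.3757 cont=50.8318 V=51.3757[EX]; j=1 S=82.2508 intr=37.9592 cont=37.4152 V=37.9592[EX]; j=2 S=98.2824 intr=21.9276 cont=22.0012 V=22.0012[hold]; j=3 S=117.4386 intr=2.7714 cont=8.4922 V=8.4922[hold]  S*(3)=82.2508
k=2: j=0 S=75.2441 intr=44.9659 cont=44.4219 V=44.9659[EX]; j=1 S=89.9100 intr=30.3000 cont=29.7930 V=30.3000[EX]; j=2 S=107.4344 intr=12.7756 cont=15.1341 V=15.1341[hold]  S*(2)=89.9100
k=1: j=0 S=82.2508 intr=37.9592 cont=37.4152 V=37.9592[EX]; j=1 S=98.2824 intr=21.9276 cont=22.5652 V=22.5652[hold]  S*(1)=82.2508
k=0: j=0 S=89.9100 intr=30.3000 cont=30.0755 V=30.3000[EX]  S*(0)=89.9100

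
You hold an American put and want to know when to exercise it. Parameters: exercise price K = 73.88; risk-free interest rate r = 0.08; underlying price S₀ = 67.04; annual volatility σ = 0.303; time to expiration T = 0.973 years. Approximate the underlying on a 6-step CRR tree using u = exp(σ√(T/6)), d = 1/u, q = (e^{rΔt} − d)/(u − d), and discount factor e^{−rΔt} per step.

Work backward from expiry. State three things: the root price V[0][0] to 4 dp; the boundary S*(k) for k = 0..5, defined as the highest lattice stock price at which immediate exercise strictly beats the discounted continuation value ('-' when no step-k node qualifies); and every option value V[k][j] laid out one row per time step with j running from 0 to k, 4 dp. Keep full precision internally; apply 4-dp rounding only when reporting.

price = 9.9675
boundary = - - 52.5231 59.3393 52.5231 59.3393
tree:
9.9675
14.8689 5.7445
21.3569 9.3208 2.6250
27.3901 14.5407 4.7910 0.7144
32.7302 21.3569 8.5105 1.5170 0.0000
37.4570 27.3901 14.5407 3.2212 0.0000 0.0000
41.6408 32.7302 21.3569 6.8400 0.0000 0.0000 0.0000

Δt=0.16217  u=1.12977  d=0.88513  q=0.52291  discount=0.98711
step 6 (expiry): payoffs max(K−S,0) = 41.6408 32.7302 21.3569 6.8400 0.0000 0.0000 0.0000
step 5: (k=5,j=0): S=36.4230, (K−S)⁺=37.4570, hold=36.5047 ⇒ V=37.4570 exercise | (k=5,j=1): S=46.4899, (K−S)⁺=27.3901, hold=26.4378 ⇒ V=27.3901 exercise | (k=5,j=2): S=59.3393, (K−S)⁺=14.5407, hold=13.5884 ⇒ V=14.5407 exercise | (k=5,j=3): S=75.7401, (K−S)⁺=0.0000, hold=3.2212 ⇒ V=3.2212 continue | (k=5,j=4): S=96.6739, (K−S)⁺=0.0000, hold=0.0000 ⇒ V=0.0000 continue | (k=5,j=5): S=123.3935, (K−S)⁺=0.0000, hold=0.0000 ⇒ V=0.0000 continue  boundary S*=59.3393
step 4: (k=4,j=0): S=41.1498, (K−S)⁺=32.7302, hold=31.7780 ⇒ V=32.7302 exercise | (k=4,j=1): S=52.5231, (K−S)⁺=21.3569, hold=20.4046 ⇒ V=21.3569 exercise | (k=4,j=2): S=67.0400, (K−S)⁺=6.8400, hold=8.5105 ⇒ V=8.5105 continue | (k=4,j=3): S=85.5692, (K−S)⁺=0.0000, hold=1.5170 ⇒ V=1.5170 continue | (k=4,j=4): S=109.2196, (K−S)⁺=0.0000, hold=0.0000 ⇒ V=0.0000 continue  boundary S*=52.5231
step 3: (k=3,j=0): S=46.4899, (K−S)⁺=27.3901, hold=26.4378 ⇒ V=27.3901 exercise | (k=3,j=1): S=59.3393, (K−S)⁺=14.5407, hold=14.4507 ⇒ V=14.5407 exercise | (k=3,j=2): S=75.7401, (K−S)⁺=0.0000, hold=4.7910 ⇒ V=4.7910 continue | (k=3,j=3): S=96.6739, (K−S)⁺=0.0000, hold=0.7144 ⇒ V=0.7144 continue  boundary S*=59.3393
step 2: (k=2,j=0): S=52.5231, (K−S)⁺=21.3569, hold=20.4046 ⇒ V=21.3569 exercise | (k=2,j=1): S=67.0400, (K−S)⁺=6.8400, hold=9.3208 ⇒ V=9.3208 continue | (k=2,j=2): S=85.5692, (K−S)⁺=0.0000, hold=2.6250 ⇒ V=2.6250 continue  boundary S*=52.5231
step 1: (k=1,j=0): S=59.3393, (K−S)⁺=14.5407, hold=14.8689 ⇒ V=14.8689 continue | (k=1,j=1): S=75.7401, (K−S)⁺=0.0000, hold=5.7445 ⇒ V=5.7445 continue  boundary S*=-
step 0: (k=0,j=0): S=67.0400, (K−S)⁺=6.8400, hold=9.9675 ⇒ V=9.9675 continue  boundary S*=-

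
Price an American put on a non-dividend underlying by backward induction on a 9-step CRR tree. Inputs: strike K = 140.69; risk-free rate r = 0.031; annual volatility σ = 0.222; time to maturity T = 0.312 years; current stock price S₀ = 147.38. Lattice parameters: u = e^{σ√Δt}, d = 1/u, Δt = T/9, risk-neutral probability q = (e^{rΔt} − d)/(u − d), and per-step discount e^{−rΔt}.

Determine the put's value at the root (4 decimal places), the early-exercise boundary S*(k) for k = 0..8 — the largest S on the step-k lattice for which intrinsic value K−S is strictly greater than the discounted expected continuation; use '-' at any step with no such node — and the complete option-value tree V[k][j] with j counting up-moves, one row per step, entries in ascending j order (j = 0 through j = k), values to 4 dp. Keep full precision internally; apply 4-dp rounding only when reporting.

params: Δt=0.03467 u=1.04220 d=0.95951 q=0.50267 e^(-rΔt)=0.99893
t_9 payoffs: 39.0937 30.3380 20.8277 10.4978 0.0000 0.0000 0.0000 0.0000 0.0000 0.0000
t_8: node(8,0) S=105.8837 payoff=34.8063 vs cont=34.6552 → 34.8063 [stop]  node(8,1) S=115.0089 payoff=25.6811 vs cont=25.5300 → 25.6811 [stop]  node(8,2) S=124.9205 payoff=15.7695 vs cont=15.6184 → 15.7695 [stop]  node(8,3) S=135.6864 payoff=5.0036 vs cont=5.2153 → 5.2153 [wait]  node(8,4) S=147.3800 payoff=0.0000 vs cont=0.0000 → 0.0000 [wait]  node(8,5) S=160.0814 payoff=0.0000 vs cont=0.0000 → 0.0000 [wait]  node(8,6) S=173.8775 payoff=0.0000 vs cont=0.0000 → 0.0000 [wait]  node(8,7) S=188.8625 payoff=0.0000 vs cont=0.0000 → 0.0000 [wait]  node(8,8) S=205.1389 payoff=0.0000 vs cont=0.0000 → 0.0000 [wait]  ⇒ S*(8)=124.9205
t_7: node(7,0) S=110.3520 payoff=30.3380 vs cont=30.1869 → 30.3380 [stop]  node(7,1) S=119.8623 payoff=20.8277 vs cont=20.6766 → 20.8277 [stop]  node(7,2) S=130.1922 payoff=10.4978 vs cont=10.4529 → 10.4978 [stop]  node(7,3) S=141.4124 payoff=0.0000 vs cont=2.5909 → 2.5909 [wait]  node(7,4) S=153.5995 payoff=0.0000 vs cont=0.0000 → 0.0000 [wait]  node(7,5) S=166.8369 payoff=0.0000 vs cont=0.0000 → 0.0000 [wait]  node(7,6) S=181.2152 payoff=0.0000 vs cont=0.0000 → 0.0000 [wait]  node(7,7) S=196.8325 payoff=0.0000 vs cont=0.0000 → 0.0000 [wait]  ⇒ S*(7)=130.1922
t_6: node(6,0) S=115.0089 payoff=25.6811 vs cont=25.5300 → 25.6811 [stop]  node(6,1) S=124.9205 payoff=15.7695 vs cont=15.6184 → 15.7695 [stop]  node(6,2) S=135.6864 payoff=5.0036 vs cont=6.5162 → 6.5162 [wait]  node(6,3) S=147.3800 payoff=0.0000 vs cont=1.2872 → 1.2872 [wait]  node(6,4) S=160.0814 payoff=0.0000 vs cont=0.0000 → 0.0000 [wait]  node(6,5) S=173.8775 payoff=0.0000 vs cont=0.0000 → 0.0000 [wait]  node(6,6) S=188.8625 payoff=0.0000 vs cont=0.0000 → 0.0000 [wait]  ⇒ S*(6)=124.9205
t_5: node(5,0) S=119.8623 payoff=20.8277 vs cont=20.6766 → 20.8277 [stop]  node(5,1) S=130.1922 payoff=10.4978 vs cont=11.1062 → 11.1062 [wait]  node(5,2) S=141.4124 payoff=0.0000 vs cont=3.8835 → 3.8835 [wait]  node(5,3) S=153.5995 payoff=0.0000 vs cont=0.6395 → 0.6395 [wait]  node(5,4) S=166.8369 payoff=0.0000 vs cont=0.0000 → 0.0000 [wait]  node(5,5) S=181.2152 payoff=0.0000 vs cont=0.0000 → 0.0000 [wait]  ⇒ S*(5)=119.8623
t_4: node(4,0) S=124.9205 payoff=15.7695 vs cont=15.9239 → 15.9239 [wait]  node(4,1) S=135.6864 payoff=5.0036 vs cont=7.4676 → 7.4676 [wait]  node(4,2) S=147.3800 payoff=0.0000 vs cont=2.2504 → 2.2504 [wait]  node(4,3) S=160.0814 payoff=0.0000 vs cont=0.3177 → 0.3177 [wait]  node(4,4) S=173.8775 payoff=0.0000 vs cont=0.0000 → 0.0000 [wait]  ⇒ S*(4)=-
t_3: node(3,0) S=130.1922 payoff=10.4978 vs cont=11.6606 → 11.6606 [wait]  node(3,1) S=141.4124 payoff=0.0000 vs cont=4.8398 → 4.8398 [wait]  node(3,2) S=153.5995 payoff=0.0000 vs cont=1.2775 → 1.2775 [wait]  node(3,3) S=166.8369 payoff=0.0000 vs cont=0.1578 → 0.1578 [wait]  ⇒ S*(3)=-
t_2: node(2,0) S=135.6864 payoff=5.0036 vs cont=8.2232 → 8.2232 [wait]  node(2,1) S=147.3800 payoff=0.0000 vs cont=3.0459 → 3.0459 [wait]  node(2,2) S=160.0814 payoff=0.0000 vs cont=0.7139 → 0.7139 [wait]  ⇒ S*(2)=-
t_1: node(1,0) S=141.4124 payoff=0.0000 vs cont=5.6147 → 5.6147 [wait]  node(1,1) S=153.5995 payoff=0.0000 vs cont=1.8717 → 1.8717 [wait]  ⇒ S*(1)=-
t_0: node(0,0) S=147.3800 payoff=0.0000 vs cont=3.7291 → 3.7291 [wait]  ⇒ S*(0)=-

price = 3.7291
boundary = - - - - - 119.8623 124.9205 130.1922 124.9205
tree:
3.7291
5.6147 1.8717
8.2232 3.0459 0.7139
11.6606 4.8398 1.2775 0.1578
15.9239 7.4676 2.2504 0.3177 0.0000
20.8277 11.1062 3.8835 0.6395 0.0000 0.0000
25.6811 15.7695 6.5162 1.2872 0.0000 0.0000 0.0000
30.3380 20.8277 10.4978 2.5909 0.0000 0.0000 0.0000 0.0000
34.8063 25.6811 15.7695 5.2153 0.0000 0.0000 0.0000 0.0000 0.0000
39.0937 30.3380 20.8277 10.4978 0.0000 0.0000 0.0000 0.0000 0.0000 0.0000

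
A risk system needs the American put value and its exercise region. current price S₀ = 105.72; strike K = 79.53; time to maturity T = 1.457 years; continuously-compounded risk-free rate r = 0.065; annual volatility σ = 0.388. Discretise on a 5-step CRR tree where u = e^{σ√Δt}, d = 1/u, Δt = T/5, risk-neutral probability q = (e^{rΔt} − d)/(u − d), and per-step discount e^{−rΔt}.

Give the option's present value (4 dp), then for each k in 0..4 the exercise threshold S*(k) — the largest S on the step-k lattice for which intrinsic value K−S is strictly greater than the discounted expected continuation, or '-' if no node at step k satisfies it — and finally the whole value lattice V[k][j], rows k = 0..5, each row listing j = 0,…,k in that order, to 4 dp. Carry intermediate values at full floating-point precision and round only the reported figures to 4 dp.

Δt=0.29140, u=1.23300, d=0.81103, q=0.49314, disc=e^(-rΔt)=0.98124
k=5 terminal: V=max(K-S,0) → 42.4324 23.1311 0.0000 0.0000 0.0000 0.0000
k=4: j=0 S=45.7413 intr=33.7887 cont=32.2965 V=33.7887[EX]; j=1 S=69.5397 intr=9.9903 cont=11.5042 V=11.5042[hold]; j=2 S=105.7200 intr=0.0000 cont=0.0000 V=0.0000[hold]; j=3 S=160.7243 intr=0.0000 cont=0.0000 V=0.0000[hold]; j=4 S=244.3463 intr=0.0000 cont=0.0000 V=0.0000[hold]  S*(4)=45.7413
k=3: j=0 S=56.3989 intr=23.1311 cont=22.3714 V=23.1311[EX]; j=1 S=85.7423 intr=0.0000 cont=5.7215 V=5.7215[hold]; j=2 S=130.3525 intr=0.0000 cont=0.0000 V=0.0000[hold]; j=3 S=198.1726 intr=0.0000 cont=0.0000 V=0.0000[hold]  S*(3)=56.3989
k=2: j=0 S=69.5397 intr=9.9903 cont=14.2728 V=14.2728[hold]; j=1 S=105.7200 intr=0.0000 cont=2.8456 V=2.8456[hold]; j=2 S=160.7243 intr=0.0000 cont=0.0000 V=0.0000[hold]  S*(2)=-
k=1: j=0 S=85.7423 intr=0.0000 cont=8.4755 V=8.4755[hold]; j=1 S=130.3525 intr=0.0000 cont=1.4152 V=1.4152[hold]  S*(1)=-
k=0: j=0 S=105.7200 intr=0.0000 cont=4.9001 V=4.9001[hold]  S*(0)=-

price = 4.9001
boundary = - - - 56.3989 45.7413
tree:
4.9001
8.4755 1.4152
14.2728 2.8456 0.0000
23.1311 5.7215 0.0000 0.0000
33.7887 11.5042 0.0000 0.0000 0.0000
42.4324 23.1311 0.0000 0.0000 0.0000 0.0000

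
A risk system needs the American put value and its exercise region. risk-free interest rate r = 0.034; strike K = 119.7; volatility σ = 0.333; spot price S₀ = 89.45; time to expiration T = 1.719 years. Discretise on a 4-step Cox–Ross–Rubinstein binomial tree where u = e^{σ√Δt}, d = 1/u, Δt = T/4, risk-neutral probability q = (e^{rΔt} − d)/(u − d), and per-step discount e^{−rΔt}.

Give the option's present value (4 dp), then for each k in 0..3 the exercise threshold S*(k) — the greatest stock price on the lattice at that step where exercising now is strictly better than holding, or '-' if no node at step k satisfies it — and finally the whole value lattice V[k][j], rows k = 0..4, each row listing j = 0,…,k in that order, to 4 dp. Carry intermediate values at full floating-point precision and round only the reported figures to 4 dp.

price = 34.0353
boundary = - 71.9075 57.8054 71.9075
tree:
34.0353
47.7925 20.1227
61.8946 31.8665 7.9719
73.2312 47.7925 15.5290 0.0000
82.3444 61.8946 30.2500 0.0000 0.0000

params: Δt=0.42975 u=1.24396 d=0.80388 q=0.47909 e^(-rΔt)=0.98549
t_4 payoffs: 82.3444 61.8946 30.2500 0.0000 0.0000
t_3: node(3,0) S=46.4688 payoff=73.2312 vs cont=71.4949 → 73.2312 [stop]  node(3,1) S=71.9075 payoff=47.7925 vs cont=46.0562 → 47.7925 [stop]  node(3,2) S=111.2722 payoff=8.4278 vs cont=15.5290 → 15.5290 [wait]  node(3,3) S=172.1864 payoff=0.0000 vs cont=0.0000 → 0.0000 [wait]  ⇒ S*(3)=71.9075
t_2: node(2,0) S=57.8054 payoff=61.8946 vs cont=60.1584 → 61.8946 [stop]  node(2,1) S=89.4500 payoff=30.2500 vs cont=31.8665 → 31.8665 [wait]  node(2,2) S=138.4180 payoff=0.0000 vs cont=7.9719 → 7.9719 [wait]  ⇒ S*(2)=57.8054
t_1: node(1,0) S=71.9075 payoff=47.7925 vs cont=46.8194 → 47.7925 [stop]  node(1,1) S=111.2722 payoff=8.4278 vs cont=20.1227 → 20.1227 [wait]  ⇒ S*(1)=71.9075
t_0: node(0,0) S=89.4500 payoff=30.2500 vs cont=34.0353 → 34.0353 [wait]  ⇒ S*(0)=-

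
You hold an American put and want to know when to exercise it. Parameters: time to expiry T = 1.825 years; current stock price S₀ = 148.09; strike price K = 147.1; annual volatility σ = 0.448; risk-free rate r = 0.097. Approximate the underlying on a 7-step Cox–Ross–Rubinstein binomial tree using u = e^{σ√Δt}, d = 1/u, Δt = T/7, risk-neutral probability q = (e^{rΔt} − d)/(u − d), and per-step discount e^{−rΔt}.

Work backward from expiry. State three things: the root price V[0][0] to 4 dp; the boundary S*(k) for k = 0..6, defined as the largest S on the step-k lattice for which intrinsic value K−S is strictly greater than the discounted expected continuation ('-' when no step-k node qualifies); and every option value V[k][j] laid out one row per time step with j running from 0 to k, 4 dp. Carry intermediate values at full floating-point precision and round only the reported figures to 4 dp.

price = 25.1205
boundary = - - 93.7209 74.5575 93.7209 74.5575 93.7209
tree:
25.1205
37.2153 14.2462
53.3791 22.8697 6.3046
72.5425 35.6098 11.2308 1.6737
87.7874 53.3791 19.5670 3.4232 0.0000
99.9152 72.5425 33.0595 7.0016 0.0000 0.0000
109.5632 87.7874 53.3791 14.3206 0.0000 0.0000 0.0000
117.2384 99.9152 72.5425 29.2903 0.0000 0.0000 0.0000 0.0000

params: Δt=0.26071 u=1.25703 d=0.79553 q=0.49856 e^(-rΔt)=0.97503
t_7 payoffs: 117.2384 99.9152 72.5425 29.2903 0.0000 0.0000 0.0000 0.0000
t_6: node(6,0) S=37.5368 payoff=109.5632 vs cont=105.8898 → 109.5632 [stop]  node(6,1) S=59.3126 payoff=87.7874 vs cont=84.1140 → 87.7874 [stop]  node(6,2) S=93.7209 payoff=53.3791 vs cont=49.7057 → 53.3791 [stop]  node(6,3) S=148.0900 payoff=0.0000 vs cont=14.3206 → 14.3206 [wait]  node(6,4) S=233.9996 payoff=0.0000 vs cont=0.0000 → 0.0000 [wait]  node(6,5) S=369.7469 payoff=0.0000 vs cont=0.0000 → 0.0000 [wait]  node(6,6) S=584.2436 payoff=0.0000 vs cont=0.0000 → 0.0000 [wait]  ⇒ S*(6)=93.7209
t_5: node(5,0) S=47.1848 payoff=99.9152 vs cont=96.2418 → 99.9152 [stop]  node(5,1) S=74.5575 payoff=72.5425 vs cont=68.8690 → 72.5425 [stop]  node(5,2) S=117.8097 payoff=29.2903 vs cont=33.0595 → 33.0595 [wait]  node(5,3) S=186.1532 payoff=0.0000 vs cont=7.0016 → 7.0016 [wait]  node(5,4) S=294.1439 payoff=0.0000 vs cont=0.0000 → 0.0000 [wait]  node(5,5) S=464.7820 payoff=0.0000 vs cont=0.0000 → 0.0000 [wait]  ⇒ S*(5)=74.5575
t_4: node(4,0) S=59.3126 payoff=87.7874 vs cont=84.1140 → 87.7874 [stop]  node(4,1) S=93.7209 payoff=53.3791 vs cont=51.5380 → 53.3791 [stop]  node(4,2) S=148.0900 payoff=0.0000 vs cont=19.5670 → 19.5670 [wait]  node(4,3) S=233.9996 payoff=0.0000 vs cont=3.4232 → 3.4232 [wait]  node(4,4) S=369.7469 payoff=0.0000 vs cont=0.0000 → 0.0000 [wait]  ⇒ S*(4)=93.7209
t_3: node(3,0) S=74.5575 payoff=72.5425 vs cont=68.8690 → 72.5425 [stop]  node(3,1) S=117.8097 payoff=29.2903 vs cont=35.6098 → 35.6098 [wait]  node(3,2) S=186.1532 payoff=0.0000 vs cont=11.2308 → 11.2308 [wait]  node(3,3) S=294.1439 payoff=0.0000 vs cont=1.6737 → 1.6737 [wait]  ⇒ S*(3)=74.5575
t_2: node(2,0) S=93.7209 payoff=53.3791 vs cont=52.7777 → 53.3791 [stop]  node(2,1) S=148.0900 payoff=0.0000 vs cont=22.8697 → 22.8697 [wait]  node(2,2) S=233.9996 payoff=0.0000 vs cont=6.3046 → 6.3046 [wait]  ⇒ S*(2)=93.7209
t_1: node(1,0) S=117.8097 payoff=29.2903 vs cont=37.2153 → 37.2153 [wait]  node(1,1) S=186.1532 payoff=0.0000 vs cont=14.2462 → 14.2462 [wait]  ⇒ S*(1)=-
t_0: node(0,0) S=148.0900 payoff=0.0000 vs cont=25.1205 → 25.1205 [wait]  ⇒ S*(0)=-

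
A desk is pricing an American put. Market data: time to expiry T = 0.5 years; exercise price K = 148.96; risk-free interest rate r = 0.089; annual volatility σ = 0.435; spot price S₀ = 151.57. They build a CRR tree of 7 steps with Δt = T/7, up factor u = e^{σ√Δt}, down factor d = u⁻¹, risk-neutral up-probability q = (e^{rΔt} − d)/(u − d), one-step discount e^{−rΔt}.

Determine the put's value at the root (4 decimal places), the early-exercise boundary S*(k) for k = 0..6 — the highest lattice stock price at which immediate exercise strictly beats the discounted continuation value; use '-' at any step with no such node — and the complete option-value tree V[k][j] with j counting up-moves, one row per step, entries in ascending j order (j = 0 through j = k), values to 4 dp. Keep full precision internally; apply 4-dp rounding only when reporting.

price = 14.9863
boundary = - - - 106.9404 95.2031 106.9404 120.1247
tree:
14.9863
21.8736 8.2447
30.8999 13.0669 3.4959
42.0196 20.1013 6.1526 0.8660
53.7569 29.7782 10.6168 1.7373 0.0000
64.2059 42.0196 17.8361 3.4852 0.0000 0.0000
73.5081 53.7569 28.8353 6.9916 0.0000 0.0000 0.0000
81.7893 64.2059 42.0196 14.0256 0.0000 0.0000 0.0000 0.0000

Δt=0.07143  u=1.12329  d=0.89024  q=0.49833  discount=0.99366
step 7 (expiry): payoffs max(K−S,0) = 81.7893 64.2059 42.0196 14.0256 0.0000 0.0000 0.0000 0.0000
step 6: (k=6,j=0): S=75.4519, (K−S)⁺=73.5081, hold=72.5641 ⇒ V=73.5081 exercise | (k=6,j=1): S=95.2031, (K−S)⁺=53.7569, hold=52.8129 ⇒ V=53.7569 exercise | (k=6,j=2): S=120.1247, (K−S)⁺=28.8353, hold=27.8914 ⇒ V=28.8353 exercise | (k=6,j=3): S=151.5700, (K−S)⁺=0.0000, hold=6.9916 ⇒ V=6.9916 continue | (k=6,j=4): S=191.2468, (K−S)⁺=0.0000, hold=0.0000 ⇒ V=0.0000 continue | (k=6,j=5): S=241.3099, (K−S)⁺=0.0000, hold=0.0000 ⇒ V=0.0000 continue | (k=6,j=6): S=304.4782, (K−S)⁺=0.0000, hold=0.0000 ⇒ V=0.0000 continue  boundary S*=120.1247
step 5: (k=5,j=0): S=84.7541, (K−S)⁺=64.2059, hold=63.2619 ⇒ V=64.2059 exercise | (k=5,j=1): S=106.9404, (K−S)⁺=42.0196, hold=41.0756 ⇒ V=42.0196 exercise | (k=5,j=2): S=134.9344, (K−S)⁺=14.0256, hold=17.8361 ⇒ V=17.8361 continue | (k=5,j=3): S=170.2565, (K−S)⁺=0.0000, hold=3.4852 ⇒ V=3.4852 continue | (k=5,j=4): S=214.8249, (K−S)⁺=0.0000, hold=0.0000 ⇒ V=0.0000 continue | (k=5,j=5): S=271.0602, (K−S)⁺=0.0000, hold=0.0000 ⇒ V=0.0000 continue  boundary S*=106.9404
step 4: (k=4,j=0): S=95.2031, (K−S)⁺=53.7569, hold=52.8129 ⇒ V=53.7569 exercise | (k=4,j=1): S=120.1247, (K−S)⁺=28.8353, hold=29.7782 ⇒ V=29.7782 continue | (k=4,j=2): S=151.5700, (K−S)⁺=0.0000, hold=10.6168 ⇒ V=10.6168 continue | (k=4,j=3): S=191.2468, (K−S)⁺=0.0000, hold=1.7373 ⇒ V=1.7373 continue | (k=4,j=4): S=241.3099, (K−S)⁺=0.0000, hold=0.0000 ⇒ V=0.0000 continue  boundary S*=95.2031
step 3: (k=3,j=0): S=106.9404, (K−S)⁺=42.0196, hold=41.5426 ⇒ V=42.0196 exercise | (k=3,j=1): S=134.9344, (K−S)⁺=14.0256, hold=20.1013 ⇒ V=20.1013 continue | (k=3,j=2): S=170.2565, (K−S)⁺=0.0000, hold=6.1526 ⇒ V=6.1526 continue | (k=3,j=3): S=214.8249, (K−S)⁺=0.0000, hold=0.8660 ⇒ V=0.8660 continue  boundary S*=106.9404
step 2: (k=2,j=0): S=120.1247, (K−S)⁺=28.8353, hold=30.8999 ⇒ V=30.8999 continue | (k=2,j=1): S=151.5700, (K−S)⁺=0.0000, hold=13.0669 ⇒ V=13.0669 continue | (k=2,j=2): S=191.2468, (K−S)⁺=0.0000, hold=3.4959 ⇒ V=3.4959 continue  boundary S*=-
step 1: (k=1,j=0): S=134.9344, (K−S)⁺=14.0256, hold=21.8736 ⇒ V=21.8736 continue | (k=1,j=1): S=170.2565, (K−S)⁺=0.0000, hold=8.2447 ⇒ V=8.2447 continue  boundary S*=-
step 0: (k=0,j=0): S=151.5700, (K−S)⁺=0.0000, hold=14.9863 ⇒ V=14.9863 continue  boundary S*=-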